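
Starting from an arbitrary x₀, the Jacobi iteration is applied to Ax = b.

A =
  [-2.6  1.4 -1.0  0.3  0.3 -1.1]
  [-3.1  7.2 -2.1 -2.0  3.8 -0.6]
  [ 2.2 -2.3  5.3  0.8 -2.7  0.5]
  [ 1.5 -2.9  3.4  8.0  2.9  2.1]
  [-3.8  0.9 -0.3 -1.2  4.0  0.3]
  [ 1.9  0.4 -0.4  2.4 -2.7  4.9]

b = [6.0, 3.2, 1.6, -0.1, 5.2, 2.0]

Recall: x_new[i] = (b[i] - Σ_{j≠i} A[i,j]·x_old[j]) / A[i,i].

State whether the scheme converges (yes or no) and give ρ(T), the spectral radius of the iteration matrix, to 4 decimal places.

no, ρ = 1.3978

A = D + L + U where D = diag(-2.6, 7.2, 5.3, 8, 4, 4.9).
Jacobi T = -D⁻¹(L+U): T[5,0] = -(1.9)/(4.9) = -0.3878; T[5,5] = 0.
  T[0,:] = [+0.0000, +0.5385, -0.3846, +0.1154, +0.1154, -0.4231]
  T[1,:] = [+0.4306, +0.0000, +0.2917, +0.2778, -0.5278, +0.0833]
  T[2,:] = [-0.4151, +0.4340, +0.0000, -0.1509, +0.5094, -0.0943]
  T[3,:] = [-0.1875, +0.3625, -0.4250, +0.0000, -0.3625, -0.2625]
  T[4,:] = [+0.9500, -0.2250, +0.0750, +0.3000, +0.0000, -0.0750]
  T[5,:] = [-0.3878, -0.0816, +0.0816, -0.4898, +0.5510, +0.0000]
|roots of det(T-λI)|: 1.3978, 0.8807, 0.8807, 0.3456, 0.1035, 0.1035.
spectral radius ρ = 1.3978; 1.3978 > 1 ⇒ diverges.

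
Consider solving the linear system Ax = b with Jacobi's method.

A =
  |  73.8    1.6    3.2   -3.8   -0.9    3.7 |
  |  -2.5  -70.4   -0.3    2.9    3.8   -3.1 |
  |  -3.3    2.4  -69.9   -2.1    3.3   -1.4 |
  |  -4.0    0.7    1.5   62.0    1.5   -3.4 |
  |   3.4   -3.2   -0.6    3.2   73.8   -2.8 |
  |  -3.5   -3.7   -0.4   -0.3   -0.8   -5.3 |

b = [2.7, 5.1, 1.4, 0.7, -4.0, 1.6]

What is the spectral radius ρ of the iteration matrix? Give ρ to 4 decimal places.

0.2977

Split A = D + L + U, D = diag(73.8, -70.4, -69.9, 62, 73.8, -5.3).
T_J = -D⁻¹(L+U): T[0,1] = -(1.6)/(73.8) = -0.0217; T[0,0] = 0.
  T[0,:] = [+0.0000  -0.0217  -0.0434  +0.0515  +0.0122  -0.0501]
  T[1,:] = [-0.0355  +0.0000  -0.0043  +0.0412  +0.0540  -0.0440]
  T[2,:] = [-0.0472  +0.0343  +0.0000  -0.0300  +0.0472  -0.0200]
  T[3,:] = [+0.0645  -0.0113  -0.0242  +0.0000  -0.0242  +0.0548]
  T[4,:] = [-0.0461  +0.0434  +0.0081  -0.0434  +0.0000  +0.0379]
  T[5,:] = [-0.6604  -0.6981  -0.0755  -0.0566  -0.1509  +0.0000]
|roots of det(T-λI)|: 0.2977, 0.1524, 0.1106, 0.0855, 0.0314, 0.0314.
ρ(T) = max|λ| = 0.2977; 0.2977 < 1, so it converges for any x₀.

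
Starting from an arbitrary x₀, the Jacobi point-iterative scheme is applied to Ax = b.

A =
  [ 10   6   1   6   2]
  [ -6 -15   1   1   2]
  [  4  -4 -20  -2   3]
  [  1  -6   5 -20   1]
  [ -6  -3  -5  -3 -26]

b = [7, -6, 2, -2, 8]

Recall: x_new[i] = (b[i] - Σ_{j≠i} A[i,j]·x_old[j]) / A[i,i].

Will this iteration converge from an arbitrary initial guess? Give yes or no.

yes

Let D = diag(10, -15, -20, -20, -26); L, U the strict triangles.
Jacobi T = -D⁻¹(L+U): T[3,2] = -(5)/(-20) = +0.2500; T[3,3] = 0.
  T[0,:] = [+0.0000  -0.6000  -0.1000  -0.6000  -0.2000]
  T[1,:] = [-0.4000  +0.0000  +0.0667  +0.0667  +0.1333]
  T[2,:] = [+0.2000  -0.2000  +0.0000  -0.1000  +0.1500]
  T[3,:] = [+0.0500  -0.3000  +0.2500  +0.0000  +0.0500]
  T[4,:] = [-0.2308  -0.1154  -0.1923  -0.1154  +0.0000]
|eigenvalues of T|: 0.5792, 0.3342, 0.3342, 0.2078, 0.2078.
ρ = 0.5792; 0.5792 < 1 ⇒ converges.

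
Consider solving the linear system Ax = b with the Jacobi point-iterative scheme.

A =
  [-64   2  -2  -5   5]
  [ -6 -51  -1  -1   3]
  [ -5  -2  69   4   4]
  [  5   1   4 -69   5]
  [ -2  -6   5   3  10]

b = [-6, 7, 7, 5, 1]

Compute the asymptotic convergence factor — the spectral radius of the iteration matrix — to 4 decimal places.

0.2945

Split A = D + L + U, D = diag(-64, -51, 69, -69, 10).
Jacobi T = -D⁻¹(L+U): T[1,3] = -(-1)/(-51) = -0.0196; T[1,1] = 0.
  T[0,:] = [+0.0000, +0.0312, -0.0312, -0.0781, +0.0781]
  T[1,:] = [-0.1176, +0.0000, -0.0196, -0.0196, +0.0588]
  T[2,:] = [+0.0725, +0.0290, +0.0000, -0.0580, -0.0580]
  T[3,:] = [+0.0725, +0.0145, +0.0580, +0.0000, +0.0725]
  T[4,:] = [+0.2000, +0.6000, -0.5000, -0.3000, +0.0000]
moduli |λ_i(T)| = 0.2945, 0.1637, 0.1408, 0.1408, 0.0318.
ρ(T) = max|λ| = 0.2945; 0.2945 < 1 ⇒ converges.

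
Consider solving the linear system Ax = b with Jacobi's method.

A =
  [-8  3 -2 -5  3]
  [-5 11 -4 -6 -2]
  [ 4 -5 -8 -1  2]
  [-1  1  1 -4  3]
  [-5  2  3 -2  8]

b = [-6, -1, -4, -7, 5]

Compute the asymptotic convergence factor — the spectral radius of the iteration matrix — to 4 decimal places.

1.1770

Write A = D+L+U with D = diag(-8, 11, -8, -4, 8).
T_J = -D⁻¹(L+U): T[2,3] = -(-1)/(-8) = -0.1250; T[2,2] = 0.
  T[0,:] = [+0.0000 +0.3750 -0.2500 -0.6250 +0.3750]
  T[1,:] = [+0.4545 +0.0000 +0.3636 +0.5455 +0.1818]
  T[2,:] = [+0.5000 -0.6250 +0.0000 -0.1250 +0.2500]
  T[3,:] = [-0.2500 +0.2500 +0.2500 +0.0000 +0.7500]
  T[4,:] = [+0.6250 -0.2500 -0.3750 +0.2500 +0.0000]
|roots of det(T-λI)|: 1.1770, 0.7704, 0.7704, 0.5969, 0.3178.
ρ(T) = max|λ| = 1.1770; 1.1770 > 1: divergent.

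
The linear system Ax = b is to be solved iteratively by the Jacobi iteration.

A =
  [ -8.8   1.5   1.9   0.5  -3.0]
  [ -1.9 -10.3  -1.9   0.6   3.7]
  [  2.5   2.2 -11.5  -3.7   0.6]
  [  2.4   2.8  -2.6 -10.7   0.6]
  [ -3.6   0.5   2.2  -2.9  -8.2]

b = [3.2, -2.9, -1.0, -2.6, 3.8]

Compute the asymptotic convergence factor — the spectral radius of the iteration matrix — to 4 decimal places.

Diagonal D = diag(-8.8, -10.3, -11.5, -10.7, -8.2); L, U strict lower/upper.
Jacobi T = -D⁻¹(L+U): T[0,2] = -(1.9)/(-8.8) = +0.2159; T[0,0] = 0.
  T[0,:] = [+0.0000 +0.1705 +0.2159 +0.0568 -0.3409]
  T[1,:] = [-0.1845 +0.0000 -0.1845 +0.0583 +0.3592]
  T[2,:] = [+0.2174 +0.1913 +0.0000 -0.3217 +0.0522]
  T[3,:] = [+0.2243 +0.2617 -0.2430 +0.0000 +0.0561]
  T[4,:] = [-0.4390 +0.0610 +0.2683 -0.3537 +0.0000]
|roots of det(T-λI)|: 0.5355, 0.3723, 0.3723, 0.2588, 0.1602.
spectral radius ρ = 0.5355; 0.5355 < 1, so it converges for any x₀.

0.5355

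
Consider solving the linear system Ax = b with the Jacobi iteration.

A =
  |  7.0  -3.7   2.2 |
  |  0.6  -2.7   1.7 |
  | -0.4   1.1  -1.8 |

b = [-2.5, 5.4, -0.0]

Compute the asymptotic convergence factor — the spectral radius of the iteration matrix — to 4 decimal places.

0.8429

A = D + L + U where D = diag(7, -2.7, -1.8).
Jacobi: T = -D⁻¹(L+U), T[2,1] = -(1.1)/(-1.8) = +0.6111; T[2,2] = 0.
  T[0,:] = [+0.0000  +0.5286  -0.3143]
  T[1,:] = [+0.2222  +0.0000  +0.6296]
  T[2,:] = [-0.2222  +0.6111  +0.0000]
eigenvalue magnitudes: 0.8429, 0.6195, 0.2234.
ρ = 0.8429; 0.8429 < 1 ⇒ converges.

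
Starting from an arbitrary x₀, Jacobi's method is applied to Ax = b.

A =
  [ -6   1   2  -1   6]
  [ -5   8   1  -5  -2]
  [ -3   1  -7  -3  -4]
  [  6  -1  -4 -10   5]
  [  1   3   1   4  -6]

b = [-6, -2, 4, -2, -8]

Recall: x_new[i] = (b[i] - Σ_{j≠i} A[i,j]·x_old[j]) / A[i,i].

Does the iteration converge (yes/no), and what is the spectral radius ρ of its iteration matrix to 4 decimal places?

Split A = D + L + U, D = diag(-6, 8, -7, -10, -6).
Jacobi T = -D⁻¹(L+U): T[1,0] = -(-5)/(8) = +0.6250; T[1,1] = 0.
  T[0,:] = [+0.0000 +0.1667 +0.3333 -0.1667 +1.0000]
  T[1,:] = [+0.6250 +0.0000 -0.1250 +0.6250 +0.2500]
  T[2,:] = [-0.4286 +0.1429 +0.0000 -0.4286 -0.5714]
  T[3,:] = [+0.6000 -0.1000 -0.4000 +0.0000 +0.5000]
  T[4,:] = [+0.1667 +0.5000 +0.1667 +0.6667 +0.0000]
|λ(T)| sorted: 1.1696, 0.8023, 0.8023, 0.3838, 0.0697.
spectral radius ρ = 1.1696; 1.1696 > 1 ⇒ diverges.

no, ρ = 1.1696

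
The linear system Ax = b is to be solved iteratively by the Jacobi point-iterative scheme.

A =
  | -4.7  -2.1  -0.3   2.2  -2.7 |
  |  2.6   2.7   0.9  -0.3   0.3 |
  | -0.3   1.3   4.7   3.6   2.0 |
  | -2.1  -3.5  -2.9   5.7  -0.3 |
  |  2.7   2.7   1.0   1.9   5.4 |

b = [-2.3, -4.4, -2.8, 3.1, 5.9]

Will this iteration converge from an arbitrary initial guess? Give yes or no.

Write A = D+L+U with D = diag(-4.7, 2.7, 4.7, 5.7, 5.4).
Jacobi: T = -D⁻¹(L+U), T[1,0] = -(2.6)/(2.7) = -0.9630; T[1,1] = 0.
  T[0,:] = [+0.0000, -0.4468, -0.0638, +0.4681, -0.5745]
  T[1,:] = [-0.9630, +0.0000, -0.3333, +0.1111, -0.1111]
  T[2,:] = [+0.0638, -0.2766, +0.0000, -0.7660, -0.4255]
  T[3,:] = [+0.3684, +0.6140, +0.5088, +0.0000, +0.0526]
  T[4,:] = [-0.5000, -0.5000, -0.1852, -0.3519, +0.0000]
|roots of det(T-λI)|: 1.1278, 0.6900, 0.6900, 0.4771, 0.4771.
ρ(T) = max|λ| = 1.1278; 1.1278 > 1, so it fails to converge.

no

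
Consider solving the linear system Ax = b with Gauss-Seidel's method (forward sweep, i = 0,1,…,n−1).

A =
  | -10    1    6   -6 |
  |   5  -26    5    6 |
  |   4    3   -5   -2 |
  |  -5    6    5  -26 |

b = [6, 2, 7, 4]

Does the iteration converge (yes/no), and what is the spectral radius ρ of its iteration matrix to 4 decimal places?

Let D = diag(-10, -26, -5, -26); L, U the strict triangles.
Gauss-Seidel: T = -(D+L)⁻¹U, row 0 first, T[0,3] = -(-6)/(-10) = -0.6000; later rows by forward substitution.
  T[0,:] = [+0.0000, +0.1000, +0.6000, -0.6000]
  T[1,:] = [+0.0000, +0.0192, +0.3077, +0.1154]
  T[2,:] = [+0.0000, +0.0915, +0.6646, -0.8108]
  T[3,:] = [+0.0000, +0.0028, +0.0834, -0.0139]
|eigenvalues of T|: 0.6037, 0.0495, 0.0495, 0.0000.
ρ = 0.6037; 0.6037 < 1: convergent.

yes, ρ = 0.6037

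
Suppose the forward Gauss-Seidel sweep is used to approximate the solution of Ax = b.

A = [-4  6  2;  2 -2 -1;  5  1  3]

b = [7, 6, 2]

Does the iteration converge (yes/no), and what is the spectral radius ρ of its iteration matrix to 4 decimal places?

Write A = D+L+U with D = diag(-4, -2, 3).
GS T = -(D+L)⁻¹U: row 0 first, T[0,1] = -(6)/(-4) = +1.5000; later rows by forward substitution.
  T[0,:] = [+0.0000  +1.5000  +0.5000]
  T[1,:] = [+0.0000  +1.5000  +0.0000]
  T[2,:] = [+0.0000  -3.0000  -0.8333]
|λ(T)| sorted: 1.5000, 0.8333, 0.0000.
spectral radius ρ = 1.5000; 1.5000 > 1, so it fails to converge.

no, ρ = 1.5000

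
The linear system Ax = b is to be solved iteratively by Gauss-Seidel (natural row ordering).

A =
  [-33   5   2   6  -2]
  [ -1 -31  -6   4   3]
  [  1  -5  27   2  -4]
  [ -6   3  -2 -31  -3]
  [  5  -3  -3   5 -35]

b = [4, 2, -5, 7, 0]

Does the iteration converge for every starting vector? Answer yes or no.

Write A = D+L+U with D = diag(-33, -31, 27, -31, -35).
T_GS = -(D+L)⁻¹U: row 0 first, T[0,1] = -(5)/(-33) = +0.1515; later rows by forward substitution.
  T[0,:] = [+0.0000, +0.1515, +0.0606, +0.1818, -0.0606]
  T[1,:] = [+0.0000, -0.0049, -0.1955, +0.1232, +0.0987]
  T[2,:] = [+0.0000, -0.0065, -0.0384, -0.0580, +0.1687]
  T[3,:] = [+0.0000, -0.0294, -0.0282, -0.0195, -0.0864]
  T[4,:] = [+0.0000, +0.0184, +0.0247, +0.0176, -0.0439]
|λ(T)| sorted: 0.1502, 0.0906, 0.0906, 0.0243, 0.0000.
ρ(T) = max|λ| = 0.1502; 0.1502 < 1, so it converges for any x₀.

yes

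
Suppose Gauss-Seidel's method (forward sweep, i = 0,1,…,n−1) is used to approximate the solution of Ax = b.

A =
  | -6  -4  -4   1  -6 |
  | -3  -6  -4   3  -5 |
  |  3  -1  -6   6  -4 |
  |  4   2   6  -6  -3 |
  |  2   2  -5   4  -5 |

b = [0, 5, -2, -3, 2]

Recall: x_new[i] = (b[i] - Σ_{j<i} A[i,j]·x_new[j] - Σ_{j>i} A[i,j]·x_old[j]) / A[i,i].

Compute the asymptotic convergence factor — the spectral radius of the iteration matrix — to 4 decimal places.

A = D + L + U where D = diag(-6, -6, -6, -6, -5).
GS T = -(D+L)⁻¹U: row 0 first, T[0,2] = -(-4)/(-6) = -0.6667; later rows by forward substitution.
  T[0,:] = [+0.0000, -0.6667, -0.6667, +0.1667, -1.0000]
  T[1,:] = [+0.0000, +0.3333, -0.3333, +0.4167, -0.3333]
  T[2,:] = [+0.0000, -0.3889, -0.2778, +1.0139, -1.1111]
  T[3,:] = [+0.0000, -0.7222, -0.8333, +1.2639, -2.3889]
  T[4,:] = [+0.0000, -0.3222, -0.7889, +0.2306, -1.3333]
moduli |λ_i(T)| = 1.1589, 0.9122, 0.4288, 0.1961, 0.0000.
ρ = 1.1589; 1.1589 > 1: divergent.

1.1589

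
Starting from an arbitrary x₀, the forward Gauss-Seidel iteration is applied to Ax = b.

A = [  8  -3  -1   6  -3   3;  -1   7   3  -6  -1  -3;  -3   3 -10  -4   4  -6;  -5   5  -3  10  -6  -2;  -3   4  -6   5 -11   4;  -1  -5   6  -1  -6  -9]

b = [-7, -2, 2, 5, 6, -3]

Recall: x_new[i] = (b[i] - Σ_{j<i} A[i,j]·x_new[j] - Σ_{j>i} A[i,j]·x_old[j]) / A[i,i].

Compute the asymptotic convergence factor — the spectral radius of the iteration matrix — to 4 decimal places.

Write A = D+L+U with D = diag(8, 7, -10, 10, -11, -9).
T_GS = -(D+L)⁻¹U: row 0 first, T[0,2] = -(-1)/(8) = +0.1250; later rows by forward substitution.
  T[0,:] = [+0.0000, +0.3750, +0.1250, -0.7500, +0.3750, -0.3750]
  T[1,:] = [+0.0000, +0.0536, -0.4107, +0.7500, +0.1964, +0.3750]
  T[2,:] = [+0.0000, -0.0964, -0.1607, +0.0500, +0.3464, -0.3750]
  T[3,:] = [+0.0000, +0.1318, +0.2196, -0.7350, +0.7932, -0.2875]
  T[4,:] = [+0.0000, +0.0297, +0.0041, +0.1159, +0.1407, +0.6761]
  T[5,:] = [+0.0000, -0.1702, +0.0800, -0.2956, -0.1018, -0.8355]
|eigenvalues of T|: 1.1547, 0.6154, 0.2766, 0.2766, 0.0287, 0.0000.
ρ(T) = max|λ| = 1.1547; 1.1547 > 1: divergent.

1.1547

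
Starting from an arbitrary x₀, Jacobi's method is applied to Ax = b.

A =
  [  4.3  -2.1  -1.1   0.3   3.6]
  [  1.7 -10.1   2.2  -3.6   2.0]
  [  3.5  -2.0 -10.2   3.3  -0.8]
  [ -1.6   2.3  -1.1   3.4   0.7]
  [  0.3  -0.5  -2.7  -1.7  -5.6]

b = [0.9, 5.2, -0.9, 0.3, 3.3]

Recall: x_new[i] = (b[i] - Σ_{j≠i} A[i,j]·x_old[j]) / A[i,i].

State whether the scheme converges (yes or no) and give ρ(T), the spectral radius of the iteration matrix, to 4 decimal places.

Let D = diag(4.3, -10.1, -10.2, 3.4, -5.6); L, U the strict triangles.
Jacobi T = -D⁻¹(L+U): T[1,3] = -(-3.6)/(-10.1) = -0.3564; T[1,1] = 0.
  T[0,:] = [+0.0000  +0.4884  +0.2558  -0.0698  -0.8372]
  T[1,:] = [+0.1683  +0.0000  +0.2178  -0.3564  +0.1980]
  T[2,:] = [+0.3431  -0.1961  +0.0000  +0.3235  -0.0784]
  T[3,:] = [+0.4706  -0.6765  +0.3235  +0.0000  -0.2059]
  T[4,:] = [+0.0536  -0.0893  -0.4821  -0.3036  +0.0000]
moduli |λ_i(T)| = 0.8722, 0.6115, 0.6115, 0.5567, 0.3823.
ρ(T) = max|λ| = 0.8722; 0.8722 < 1: convergent.

yes, ρ = 0.8722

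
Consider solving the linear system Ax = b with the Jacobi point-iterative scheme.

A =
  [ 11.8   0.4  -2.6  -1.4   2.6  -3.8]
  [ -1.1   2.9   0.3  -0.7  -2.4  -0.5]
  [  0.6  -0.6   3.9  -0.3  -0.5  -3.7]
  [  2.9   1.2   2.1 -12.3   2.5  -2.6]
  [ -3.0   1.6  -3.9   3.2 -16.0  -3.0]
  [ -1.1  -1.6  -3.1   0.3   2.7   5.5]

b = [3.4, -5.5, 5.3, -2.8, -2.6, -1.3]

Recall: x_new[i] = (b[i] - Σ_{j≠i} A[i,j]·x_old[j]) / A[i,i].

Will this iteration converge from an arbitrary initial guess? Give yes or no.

yes

Write A = D+L+U with D = diag(11.8, 2.9, 3.9, -12.3, -16, 5.5).
Jacobi: T = -D⁻¹(L+U), T[4,2] = -(-3.9)/(-16) = -0.2437; T[4,4] = 0.
  T[0,:] = [+0.0000, -0.0339, +0.2203, +0.1186, -0.2203, +0.3220]
  T[1,:] = [+0.3793, +0.0000, -0.1034, +0.2414, +0.8276, +0.1724]
  T[2,:] = [-0.1538, +0.1538, +0.0000, +0.0769, +0.1282, +0.9487]
  T[3,:] = [+0.2358, +0.0976, +0.1707, +0.0000, +0.2033, -0.2114]
  T[4,:] = [-0.1875, +0.1000, -0.2437, +0.2000, +0.0000, -0.1875]
  T[5,:] = [+0.2000, +0.2909, +0.5636, -0.0545, -0.4909, +0.0000]
eigenvalue magnitudes: 0.8713, 0.6652, 0.6652, 0.4572, 0.1295, 0.1295.
ρ(T) = max|λ| = 0.8713; 0.8713 < 1: convergent.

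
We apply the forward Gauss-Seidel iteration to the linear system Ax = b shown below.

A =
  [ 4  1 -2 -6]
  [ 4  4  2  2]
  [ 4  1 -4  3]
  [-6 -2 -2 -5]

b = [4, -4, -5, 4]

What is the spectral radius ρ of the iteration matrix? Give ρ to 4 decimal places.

Diagonal D = diag(4, 4, -4, -5); L, U strict lower/upper.
Gauss-Seidel: T = -(D+L)⁻¹U, row 0 first, T[0,3] = -(-6)/(4) = +1.5000; later rows by forward substitution.
  T[0,:] = [+0.0000 -0.2500 +0.5000 +1.5000]
  T[1,:] = [+0.0000 +0.2500 -1.0000 -2.0000]
  T[2,:] = [+0.0000 -0.1875 +0.2500 +1.7500]
  T[3,:] = [+0.0000 +0.2750 -0.3000 -1.7000]
|λ(T)| sorted: 1.1951, 0.3068, 0.3068, 0.0000.
ρ(T) = max|λ| = 1.1951; 1.1951 > 1 ⇒ diverges.

1.1951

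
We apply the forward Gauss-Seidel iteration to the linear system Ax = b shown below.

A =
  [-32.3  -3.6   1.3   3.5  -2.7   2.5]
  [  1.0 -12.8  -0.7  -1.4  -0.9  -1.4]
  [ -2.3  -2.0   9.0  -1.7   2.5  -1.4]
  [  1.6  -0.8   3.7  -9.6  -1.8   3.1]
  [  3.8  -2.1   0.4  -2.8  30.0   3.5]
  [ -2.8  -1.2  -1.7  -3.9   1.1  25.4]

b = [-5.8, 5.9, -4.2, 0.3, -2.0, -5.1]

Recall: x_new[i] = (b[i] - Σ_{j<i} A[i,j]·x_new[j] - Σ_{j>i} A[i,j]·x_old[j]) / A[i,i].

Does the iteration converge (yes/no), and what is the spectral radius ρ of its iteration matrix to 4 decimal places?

Write A = D+L+U with D = diag(-32.3, -12.8, 9, -9.6, 30, 25.4).
GS T = -(D+L)⁻¹U: row 0 first, T[0,4] = -(-2.7)/(-32.3) = -0.0836; later rows by forward substitution.
  T[0,:] = [+0.0000, -0.1115, +0.0402, +0.1084, -0.0836, +0.0774]
  T[1,:] = [+0.0000, -0.0087, -0.0515, -0.1009, -0.0768, -0.1033]
  T[2,:] = [+0.0000, -0.0304, -0.0012, +0.1942, -0.3162, +0.1524]
  T[3,:] = [+0.0000, -0.0296, +0.0106, +0.1013, -0.3169, +0.4032]
  T[4,:] = [+0.0000, +0.0112, -0.0077, -0.0139, -0.0202, -0.0981]
  T[5,:] = [+0.0000, -0.0198, +0.0039, +0.0363, -0.0818, +0.0800]
|roots of det(T-λI)|: 0.3027, 0.0858, 0.0644, 0.0644, 0.0258, 0.0000.
spectral radius ρ = 0.3027; 0.3027 < 1 ⇒ converges.

yes, ρ = 0.3027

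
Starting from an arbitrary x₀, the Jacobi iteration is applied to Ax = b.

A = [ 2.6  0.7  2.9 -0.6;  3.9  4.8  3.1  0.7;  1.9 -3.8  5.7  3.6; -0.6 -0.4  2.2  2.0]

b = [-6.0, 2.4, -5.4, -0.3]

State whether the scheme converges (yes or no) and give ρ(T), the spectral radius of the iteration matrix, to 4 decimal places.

no, ρ = 1.2807

Write A = D+L+U with D = diag(2.6, 4.8, 5.7, 2).
Jacobi T = -D⁻¹(L+U): T[3,1] = -(-0.4)/(2) = +0.2000; T[3,3] = 0.
  T[0,:] = [+0.0000, -0.2692, -1.1154, +0.2308]
  T[1,:] = [-0.8125, +0.0000, -0.6458, -0.1458]
  T[2,:] = [-0.3333, +0.6667, +0.0000, -0.6316]
  T[3,:] = [+0.3000, +0.2000, -1.1000, +0.0000]
|λ(T)| sorted: 1.2807, 0.9094, 0.9094, 0.0608.
ρ(T) = max|λ| = 1.2807; 1.2807 > 1, so it fails to converge.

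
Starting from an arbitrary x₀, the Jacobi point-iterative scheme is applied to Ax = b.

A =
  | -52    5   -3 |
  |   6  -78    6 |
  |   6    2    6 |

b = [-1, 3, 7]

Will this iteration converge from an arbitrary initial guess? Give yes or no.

Let D = diag(-52, -78, 6); L, U the strict triangles.
Jacobi: T = -D⁻¹(L+U), T[2,0] = -(6)/(6) = -1.0000; T[2,2] = 0.
  T[0,:] = [+0.0000, +0.0962, -0.0577]
  T[1,:] = [+0.0769, +0.0000, +0.0769]
  T[2,:] = [-1.0000, -0.3333, +0.0000]
|roots of det(T-λI)|: 0.2510, 0.1535, 0.1535.
ρ(T) = max|λ| = 0.2510; 0.2510 < 1, so it converges for any x₀.

yes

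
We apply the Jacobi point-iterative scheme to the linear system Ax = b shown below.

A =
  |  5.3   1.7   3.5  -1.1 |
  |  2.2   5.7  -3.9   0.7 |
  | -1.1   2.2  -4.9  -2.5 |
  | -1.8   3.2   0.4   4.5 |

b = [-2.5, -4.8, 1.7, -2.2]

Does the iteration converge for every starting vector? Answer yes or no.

Write A = D+L+U with D = diag(5.3, 5.7, -4.9, 4.5).
T_J = -D⁻¹(L+U): T[1,2] = -(-3.9)/(5.7) = +0.6842; T[1,1] = 0.
  T[0,:] = [+0.0000  -0.3208  -0.6604  +0.2075]
  T[1,:] = [-0.3860  +0.0000  +0.6842  -0.1228]
  T[2,:] = [-0.2245  +0.4490  +0.0000  -0.5102]
  T[3,:] = [+0.4000  -0.7111  -0.0889  +0.0000]
moduli |λ_i(T)| = 1.1906, 0.5788, 0.5788, 0.3370.
ρ = 1.1906; 1.1906 > 1, so it fails to converge.

no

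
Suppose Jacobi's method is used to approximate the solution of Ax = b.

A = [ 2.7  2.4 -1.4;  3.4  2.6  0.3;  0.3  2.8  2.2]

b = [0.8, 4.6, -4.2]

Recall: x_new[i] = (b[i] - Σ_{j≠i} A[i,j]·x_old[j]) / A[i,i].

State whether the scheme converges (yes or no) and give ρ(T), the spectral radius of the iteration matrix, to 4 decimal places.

no, ρ = 1.3642

Diagonal D = diag(2.7, 2.6, 2.2); L, U strict lower/upper.
Jacobi: T = -D⁻¹(L+U), T[0,2] = -(-1.4)/(2.7) = +0.5185; T[0,0] = 0.
  T[0,:] = [+0.0000, -0.8889, +0.5185]
  T[1,:] = [-1.3077, +0.0000, -0.1154]
  T[2,:] = [-0.1364, -1.2727, +0.0000]
|eigenvalues of T|: 1.3642, 0.7889, 0.7889.
ρ = 1.3642; 1.3642 > 1: divergent.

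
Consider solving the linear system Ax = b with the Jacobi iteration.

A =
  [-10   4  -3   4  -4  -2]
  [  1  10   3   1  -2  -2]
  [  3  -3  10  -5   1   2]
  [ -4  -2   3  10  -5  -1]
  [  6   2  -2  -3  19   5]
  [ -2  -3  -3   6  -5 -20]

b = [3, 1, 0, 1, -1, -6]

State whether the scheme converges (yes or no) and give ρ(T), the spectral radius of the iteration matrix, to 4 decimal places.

Let D = diag(-10, 10, 10, 10, 19, -20); L, U the strict triangles.
Jacobi T = -D⁻¹(L+U): T[0,5] = -(-2)/(-10) = -0.2000; T[0,0] = 0.
  T[0,:] = [+0.0000 +0.4000 -0.3000 +0.4000 -0.4000 -0.2000]
  T[1,:] = [-0.1000 +0.0000 -0.3000 -0.1000 +0.2000 +0.2000]
  T[2,:] = [-0.3000 +0.3000 +0.0000 +0.5000 -0.1000 -0.2000]
  T[3,:] = [+0.4000 +0.2000 -0.3000 +0.0000 +0.5000 +0.1000]
  T[4,:] = [-0.3158 -0.1053 +0.1053 +0.1579 +0.0000 -0.2632]
  T[5,:] = [-0.1000 -0.1500 -0.1500 +0.3000 -0.2500 +0.0000]
eigenvalue magnitudes: 0.8493, 0.4845, 0.4542, 0.4542, 0.2768, 0.2768.
ρ = 0.8493; 0.8493 < 1: convergent.

yes, ρ = 0.8493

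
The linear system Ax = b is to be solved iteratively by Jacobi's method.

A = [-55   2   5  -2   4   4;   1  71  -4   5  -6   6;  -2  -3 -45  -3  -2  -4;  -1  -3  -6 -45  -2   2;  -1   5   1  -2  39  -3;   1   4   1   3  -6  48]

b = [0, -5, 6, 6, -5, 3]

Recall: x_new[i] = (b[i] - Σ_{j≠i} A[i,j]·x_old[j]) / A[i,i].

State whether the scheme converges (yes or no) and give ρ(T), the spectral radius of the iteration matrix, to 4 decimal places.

Split A = D + L + U, D = diag(-55, 71, -45, -45, 39, 48).
Jacobi: T = -D⁻¹(L+U), T[2,4] = -(-2)/(-45) = -0.0444; T[2,2] = 0.
  T[0,:] = [+0.0000, +0.0364, +0.0909, -0.0364, +0.0727, +0.0727]
  T[1,:] = [-0.0141, +0.0000, +0.0563, -0.0704, +0.0845, -0.0845]
  T[2,:] = [-0.0444, -0.0667, +0.0000, -0.0667, -0.0444, -0.0889]
  T[3,:] = [-0.0222, -0.0667, -0.1333, +0.0000, -0.0444, +0.0444]
  T[4,:] = [+0.0256, -0.1282, -0.0256, +0.0513, +0.0000, +0.0769]
  T[5,:] = [-0.0208, -0.0833, -0.0208, -0.0625, +0.1250, +0.0000]
|roots of det(T-λI)|: 0.1723, 0.1125, 0.1036, 0.1036, 0.0340, 0.0340.
ρ(T) = max|λ| = 0.1723; 0.1723 < 1 ⇒ converges.

yes, ρ = 0.1723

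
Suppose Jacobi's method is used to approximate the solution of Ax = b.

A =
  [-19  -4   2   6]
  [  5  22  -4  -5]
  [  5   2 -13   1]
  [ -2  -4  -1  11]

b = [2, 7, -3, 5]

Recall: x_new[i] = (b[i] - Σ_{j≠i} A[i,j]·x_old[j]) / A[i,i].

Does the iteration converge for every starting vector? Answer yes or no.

yes

Let D = diag(-19, 22, -13, 11); L, U the strict triangles.
Jacobi T = -D⁻¹(L+U): T[1,2] = -(-4)/(22) = +0.1818; T[1,1] = 0.
  T[0,:] = [+0.0000  -0.2105  +0.1053  +0.3158]
  T[1,:] = [-0.2273  +0.0000  +0.1818  +0.2273]
  T[2,:] = [+0.3846  +0.1538  +0.0000  +0.0769]
  T[3,:] = [+0.1818  +0.3636  +0.0909  +0.0000]
|λ(T)| sorted: 0.5650, 0.4308, 0.1473, 0.0131.
ρ(T) = max|λ| = 0.5650; 0.5650 < 1, so it converges for any x₀.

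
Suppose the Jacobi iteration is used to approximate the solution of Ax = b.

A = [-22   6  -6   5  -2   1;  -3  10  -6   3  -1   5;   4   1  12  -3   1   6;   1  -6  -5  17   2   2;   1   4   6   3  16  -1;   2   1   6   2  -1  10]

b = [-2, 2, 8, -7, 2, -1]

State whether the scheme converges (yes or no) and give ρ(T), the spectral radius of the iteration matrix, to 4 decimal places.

yes, ρ = 0.8377

A = D + L + U where D = diag(-22, 10, 12, 17, 16, 10).
Jacobi: T = -D⁻¹(L+U), T[3,1] = -(-6)/(17) = +0.3529; T[3,3] = 0.
  T[0,:] = [+0.0000  +0.2727  -0.2727  +0.2273  -0.0909  +0.0455]
  T[1,:] = [+0.3000  +0.0000  +0.6000  -0.3000  +0.1000  -0.5000]
  T[2,:] = [-0.3333  -0.0833  +0.0000  +0.2500  -0.0833  -0.5000]
  T[3,:] = [-0.0588  +0.3529  +0.2941  +0.0000  -0.1176  -0.1176]
  T[4,:] = [-0.0625  -0.2500  -0.3750  -0.1875  +0.0000  +0.0625]
  T[5,:] = [-0.2000  -0.1000  -0.6000  -0.2000  +0.1000  +0.0000]
moduli |λ_i(T)| = 0.8377, 0.6537, 0.4473, 0.4473, 0.2985, 0.1208.
ρ(T) = max|λ| = 0.8377; 0.8377 < 1, so it converges for any x₀.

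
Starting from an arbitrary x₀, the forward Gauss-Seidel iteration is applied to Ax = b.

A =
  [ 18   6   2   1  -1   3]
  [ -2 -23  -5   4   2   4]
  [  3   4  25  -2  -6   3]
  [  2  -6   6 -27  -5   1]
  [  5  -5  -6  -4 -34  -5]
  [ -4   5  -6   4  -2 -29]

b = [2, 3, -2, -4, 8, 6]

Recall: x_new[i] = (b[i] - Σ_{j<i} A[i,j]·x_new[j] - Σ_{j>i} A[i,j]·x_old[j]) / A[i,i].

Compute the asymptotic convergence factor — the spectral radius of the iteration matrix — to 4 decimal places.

A = D + L + U where D = diag(18, -23, 25, -27, -34, -29).
T_GS = -(D+L)⁻¹U: row 0 first, T[0,4] = -(-1)/(18) = +0.0556; later rows by forward substitution.
  T[0,:] = [+0.0000  -0.3333  -0.1111  -0.0556  +0.0556  -0.1667]
  T[1,:] = [+0.0000  +0.0290  -0.2077  +0.1787  +0.0821  +0.1884]
  T[2,:] = [+0.0000  +0.0354  +0.0466  +0.0581  +0.2202  -0.1301]
  T[3,:] = [+0.0000  -0.0233  +0.0483  -0.0309  -0.1504  -0.0461]
  T[4,:] = [+0.0000  -0.0568  +0.0003  -0.0411  -0.0251  -0.1709]
  T[5,:] = [+0.0000  +0.0444  -0.0235  +0.0250  -0.0581  +0.0878]
eigenvalue magnitudes: 0.2529, 0.1544, 0.1544, 0.0744, 0.0485, 0.0000.
ρ(T) = max|λ| = 0.2529; 0.2529 < 1, so it converges for any x₀.

0.2529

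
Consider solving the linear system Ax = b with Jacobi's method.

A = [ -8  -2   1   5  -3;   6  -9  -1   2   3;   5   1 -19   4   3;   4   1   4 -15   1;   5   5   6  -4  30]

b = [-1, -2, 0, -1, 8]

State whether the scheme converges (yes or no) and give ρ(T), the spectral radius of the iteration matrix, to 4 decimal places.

Split A = D + L + U, D = diag(-8, -9, -19, -15, 30).
Jacobi T = -D⁻¹(L+U): T[2,3] = -(4)/(-19) = +0.2105; T[2,2] = 0.
  T[0,:] = [+0.0000 -0.2500 +0.1250 +0.6250 -0.3750]
  T[1,:] = [+0.6667 +0.0000 -0.1111 +0.2222 +0.3333]
  T[2,:] = [+0.2632 +0.0526 +0.0000 +0.2105 +0.1579]
  T[3,:] = [+0.2667 +0.0667 +0.2667 +0.0000 +0.0667]
  T[4,:] = [-0.1667 -0.1667 -0.2000 +0.1333 +0.0000]
|eigenvalues of T|: 0.5782, 0.4704, 0.4704, 0.1963, 0.0930.
ρ = 0.5782; 0.5782 < 1, so it converges for any x₀.

yes, ρ = 0.5782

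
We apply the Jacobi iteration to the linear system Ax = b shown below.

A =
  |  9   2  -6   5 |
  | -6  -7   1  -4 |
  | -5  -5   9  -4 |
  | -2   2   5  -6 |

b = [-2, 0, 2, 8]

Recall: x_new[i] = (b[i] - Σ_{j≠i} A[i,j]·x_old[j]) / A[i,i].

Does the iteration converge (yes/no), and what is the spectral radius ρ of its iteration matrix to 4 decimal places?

Let D = diag(9, -7, 9, -6); L, U the strict triangles.
Jacobi T = -D⁻¹(L+U): T[2,3] = -(-4)/(9) = +0.4444; T[2,2] = 0.
  T[0,:] = [+0.0000, -0.2222, +0.6667, -0.5556]
  T[1,:] = [-0.8571, +0.0000, +0.1429, -0.5714]
  T[2,:] = [+0.5556, +0.5556, +0.0000, +0.4444]
  T[3,:] = [-0.3333, +0.3333, +0.8333, +0.0000]
|eigenvalues of T|: 1.3262, 0.5700, 0.5700, 0.5581.
ρ(T) = max|λ| = 1.3262; 1.3262 > 1 ⇒ diverges.

no, ρ = 1.3262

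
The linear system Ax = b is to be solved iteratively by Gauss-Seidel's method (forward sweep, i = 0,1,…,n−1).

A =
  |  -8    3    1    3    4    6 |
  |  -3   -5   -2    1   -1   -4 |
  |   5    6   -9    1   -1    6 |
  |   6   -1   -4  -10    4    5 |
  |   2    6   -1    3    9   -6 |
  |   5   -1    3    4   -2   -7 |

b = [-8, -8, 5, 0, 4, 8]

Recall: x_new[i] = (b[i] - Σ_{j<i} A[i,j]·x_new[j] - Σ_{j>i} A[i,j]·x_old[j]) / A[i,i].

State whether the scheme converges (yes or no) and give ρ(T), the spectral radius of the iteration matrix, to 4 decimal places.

Write A = D+L+U with D = diag(-8, -5, -9, -10, 9, -7).
Gauss-Seidel: T = -(D+L)⁻¹U, row 0 first, T[0,5] = -(6)/(-8) = +0.7500; later rows by forward substitution.
  T[0,:] = [+0.0000  +0.3750  +0.1250  +0.3750  +0.5000  +0.7500]
  T[1,:] = [+0.0000  -0.2250  -0.4750  -0.0250  -0.5000  -1.2500]
  T[2,:] = [+0.0000  +0.0583  -0.2472  +0.3028  -0.1667  +0.2500]
  T[3,:] = [+0.0000  +0.2242  +0.2214  +0.1064  +0.8167  +0.9750]
  T[4,:] = [+0.0000  -0.0016  +0.1876  -0.0685  -0.0685  +1.0361]
  T[5,:] = [+0.0000  +0.4535  +0.1241  +0.4816  +0.8434  +1.0825]
eigenvalue magnitudes: 1.6198, 0.4479, 0.3998, 0.3998, 0.0274, 0.0000.
ρ(T) = max|λ| = 1.6198; 1.6198 > 1: divergent.

no, ρ = 1.6198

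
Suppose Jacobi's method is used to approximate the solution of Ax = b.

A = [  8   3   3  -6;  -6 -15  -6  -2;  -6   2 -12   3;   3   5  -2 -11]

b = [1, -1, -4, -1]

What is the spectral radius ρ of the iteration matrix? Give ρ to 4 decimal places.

0.8695

Write A = D+L+U with D = diag(8, -15, -12, -11).
Jacobi T = -D⁻¹(L+U): T[2,3] = -(3)/(-12) = +0.2500; T[2,2] = 0.
  T[0,:] = [+0.0000, -0.3750, -0.3750, +0.7500]
  T[1,:] = [-0.4000, +0.0000, -0.4000, -0.1333]
  T[2,:] = [-0.5000, +0.1667, +0.0000, +0.2500]
  T[3,:] = [+0.2727, +0.4545, -0.1818, +0.0000]
eigenvalue magnitudes: 0.8695, 0.6613, 0.4990, 0.4990.
spectral radius ρ = 0.8695; 0.8695 < 1 ⇒ converges.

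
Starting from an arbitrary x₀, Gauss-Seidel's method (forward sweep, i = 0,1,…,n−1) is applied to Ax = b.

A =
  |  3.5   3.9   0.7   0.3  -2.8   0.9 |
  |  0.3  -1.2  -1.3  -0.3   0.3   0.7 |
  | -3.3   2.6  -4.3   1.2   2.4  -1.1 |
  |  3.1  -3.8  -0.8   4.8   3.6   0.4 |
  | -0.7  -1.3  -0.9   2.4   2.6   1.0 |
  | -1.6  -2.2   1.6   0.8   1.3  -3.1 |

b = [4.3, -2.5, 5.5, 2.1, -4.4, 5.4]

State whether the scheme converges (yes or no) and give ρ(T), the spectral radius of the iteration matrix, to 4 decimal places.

Split A = D + L + U, D = diag(3.5, -1.2, -4.3, 4.8, 2.6, -3.1).
GS T = -(D+L)⁻¹U: row 0 first, T[0,4] = -(-2.8)/(3.5) = +0.8000; later rows by forward substitution.
  T[0,:] = [+0.0000, -1.1143, -0.2000, -0.0857, +0.8000, -0.2571]
  T[1,:] = [+0.0000, -0.2786, -1.1333, -0.2714, +0.4500, +0.5190]
  T[2,:] = [+0.0000, +0.6867, -0.5318, +0.1807, +0.2163, +0.2554]
  T[3,:] = [+0.0000, +0.6136, -0.8567, -0.1294, -0.8744, +0.5362]
  T[4,:] = [+0.0000, -0.7679, -0.0138, +0.0232, +1.3224, -0.6009]
  T[5,:] = [+0.0000, +0.9635, +0.4062, +0.3065, -0.2917, -0.2174]
eigenvalue magnitudes: 1.1643, 0.7076, 0.7076, 0.4640, 0.1854, 0.0000.
spectral radius ρ = 1.1643; 1.1643 > 1: divergent.

no, ρ = 1.1643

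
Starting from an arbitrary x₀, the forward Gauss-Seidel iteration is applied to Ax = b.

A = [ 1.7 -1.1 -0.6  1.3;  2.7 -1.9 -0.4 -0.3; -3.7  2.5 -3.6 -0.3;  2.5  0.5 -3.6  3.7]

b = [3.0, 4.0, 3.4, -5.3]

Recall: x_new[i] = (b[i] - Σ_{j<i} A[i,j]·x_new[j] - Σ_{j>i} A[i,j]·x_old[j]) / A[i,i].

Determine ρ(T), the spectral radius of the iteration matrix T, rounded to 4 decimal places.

1.6177

Let D = diag(1.7, -1.9, -3.6, 3.7); L, U the strict triangles.
T_GS = -(D+L)⁻¹U: row 0 first, T[0,1] = -(-1.1)/(1.7) = +0.6471; later rows by forward substitution.
  T[0,:] = [+0.0000, +0.6471, +0.3529, -0.7647]
  T[1,:] = [+0.0000, +0.9195, +0.2910, -1.2446]
  T[2,:] = [+0.0000, -0.0265, -0.1606, -0.1617]
  T[3,:] = [+0.0000, -0.5872, -0.4341, +0.5276]
|eigenvalues of T|: 1.6177, 0.3450, 0.0137, 0.0000.
spectral radius ρ = 1.6177; 1.6177 > 1, so it fails to converge.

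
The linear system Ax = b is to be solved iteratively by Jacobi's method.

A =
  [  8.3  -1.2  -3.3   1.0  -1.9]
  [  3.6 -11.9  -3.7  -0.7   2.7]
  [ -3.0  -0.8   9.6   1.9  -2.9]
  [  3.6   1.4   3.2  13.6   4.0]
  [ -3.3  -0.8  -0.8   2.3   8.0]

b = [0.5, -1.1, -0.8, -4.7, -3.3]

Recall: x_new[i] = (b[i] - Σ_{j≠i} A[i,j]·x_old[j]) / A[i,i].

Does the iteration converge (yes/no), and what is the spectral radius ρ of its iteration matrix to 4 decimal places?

Split A = D + L + U, D = diag(8.3, -11.9, 9.6, 13.6, 8).
T_J = -D⁻¹(L+U): T[3,2] = -(3.2)/(13.6) = -0.2353; T[3,3] = 0.
  T[0,:] = [+0.0000  +0.1446  +0.3976  -0.1205  +0.2289]
  T[1,:] = [+0.3025  +0.0000  -0.3109  -0.0588  +0.2269]
  T[2,:] = [+0.3125  +0.0833  +0.0000  -0.1979  +0.3021]
  T[3,:] = [-0.2647  -0.1029  -0.2353  +0.0000  -0.2941]
  T[4,:] = [+0.4125  +0.1000  +0.1000  -0.2875  +0.0000]
eigenvalue magnitudes: 0.8217, 0.3499, 0.3499, 0.1673, 0.0225.
spectral radius ρ = 0.8217; 0.8217 < 1: convergent.

yes, ρ = 0.8217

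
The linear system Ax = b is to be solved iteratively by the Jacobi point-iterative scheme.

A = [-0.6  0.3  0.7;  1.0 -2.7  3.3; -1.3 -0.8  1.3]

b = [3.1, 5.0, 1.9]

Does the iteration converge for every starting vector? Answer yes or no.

Split A = D + L + U, D = diag(-0.6, -2.7, 1.3).
Jacobi T = -D⁻¹(L+U): T[0,1] = -(0.3)/(-0.6) = +0.5000; T[0,0] = 0.
  T[0,:] = [+0.0000  +0.5000  +1.1667]
  T[1,:] = [+0.3704  +0.0000  +1.2222]
  T[2,:] = [+1.0000  +0.6154  +0.0000]
moduli |λ_i(T)| = 1.6259, 1.1614, 0.4645.
ρ(T) = max|λ| = 1.6259; 1.6259 > 1: divergent.

no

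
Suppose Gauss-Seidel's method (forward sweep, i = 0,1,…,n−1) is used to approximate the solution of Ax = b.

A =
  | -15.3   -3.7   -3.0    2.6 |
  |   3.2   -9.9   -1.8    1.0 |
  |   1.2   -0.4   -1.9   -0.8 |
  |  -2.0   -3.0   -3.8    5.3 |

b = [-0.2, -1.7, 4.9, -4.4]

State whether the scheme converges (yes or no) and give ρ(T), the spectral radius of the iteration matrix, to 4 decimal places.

Let D = diag(-15.3, -9.9, -1.9, 5.3); L, U the strict triangles.
Gauss-Seidel: T = -(D+L)⁻¹U, row 0 first, T[0,3] = -(2.6)/(-15.3) = +0.1699; later rows by forward substitution.
  T[0,:] = [+0.0000 -0.2418 -0.1961 +0.1699]
  T[1,:] = [+0.0000 -0.0782 -0.2452 +0.1559]
  T[2,:] = [+0.0000 -0.1363 -0.0722 -0.3466]
  T[3,:] = [+0.0000 -0.2332 -0.2646 -0.0961]
eigenvalue magnitudes: 0.4390, 0.1261, 0.1261, 0.0000.
spectral radius ρ = 0.4390; 0.4390 < 1 ⇒ converges.

yes, ρ = 0.4390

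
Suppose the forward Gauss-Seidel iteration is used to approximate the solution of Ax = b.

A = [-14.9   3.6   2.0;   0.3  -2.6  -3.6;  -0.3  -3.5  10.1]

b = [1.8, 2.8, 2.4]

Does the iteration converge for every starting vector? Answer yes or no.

Diagonal D = diag(-14.9, -2.6, 10.1); L, U strict lower/upper.
Gauss-Seidel: T = -(D+L)⁻¹U, row 0 first, T[0,2] = -(2)/(-14.9) = +0.1342; later rows by forward substitution.
  T[0,:] = [+0.0000, +0.2416, +0.1342]
  T[1,:] = [+0.0000, +0.0279, -1.3691]
  T[2,:] = [+0.0000, +0.0168, -0.4705]
|eigenvalues of T|: 0.4189, 0.0237, 0.0000.
ρ(T) = max|λ| = 0.4189; 0.4189 < 1, so it converges for any x₀.

yes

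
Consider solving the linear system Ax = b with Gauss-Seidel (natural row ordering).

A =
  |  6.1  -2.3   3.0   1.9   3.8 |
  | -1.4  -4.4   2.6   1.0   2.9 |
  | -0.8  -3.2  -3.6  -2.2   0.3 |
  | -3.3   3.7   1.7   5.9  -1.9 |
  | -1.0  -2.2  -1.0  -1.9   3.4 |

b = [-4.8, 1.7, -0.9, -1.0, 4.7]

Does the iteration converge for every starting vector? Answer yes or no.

no

Write A = D+L+U with D = diag(6.1, -4.4, -3.6, 5.9, 3.4).
Gauss-Seidel: T = -(D+L)⁻¹U, row 0 first, T[0,2] = -(3)/(6.1) = -0.4918; later rows by forward substitution.
  T[0,:] = [+0.0000  +0.3770  -0.4918  -0.3115  -0.6230]
  T[1,:] = [+0.0000  -0.1200  +0.7474  +0.3264  +0.8573]
  T[2,:] = [+0.0000  +0.0229  -0.5551  -0.8320  -0.5403]
  T[3,:] = [+0.0000  +0.2795  -0.5838  -0.1392  -0.4084]
  T[4,:] = [+0.0000  +0.1962  -0.1506  -0.2029  -0.0156]
moduli |λ_i(T)| = 1.4262, 0.3741, 0.3741, 0.0646, 0.0000.
ρ = 1.4262; 1.4262 > 1: divergent.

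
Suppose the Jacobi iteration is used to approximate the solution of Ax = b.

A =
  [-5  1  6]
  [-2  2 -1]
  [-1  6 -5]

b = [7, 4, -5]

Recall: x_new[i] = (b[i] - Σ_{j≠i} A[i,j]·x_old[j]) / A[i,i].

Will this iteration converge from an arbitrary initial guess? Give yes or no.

no

Write A = D+L+U with D = diag(-5, 2, -5).
Jacobi: T = -D⁻¹(L+U), T[1,0] = -(-2)/(2) = +1.0000; T[1,1] = 0.
  T[0,:] = [+0.0000, +0.2000, +1.2000]
  T[1,:] = [+1.0000, +0.0000, +0.5000]
  T[2,:] = [-0.2000, +1.2000, +0.0000]
|eigenvalues of T|: 1.2890, 1.0496, 1.0496.
ρ(T) = max|λ| = 1.2890; 1.2890 > 1, so it fails to converge.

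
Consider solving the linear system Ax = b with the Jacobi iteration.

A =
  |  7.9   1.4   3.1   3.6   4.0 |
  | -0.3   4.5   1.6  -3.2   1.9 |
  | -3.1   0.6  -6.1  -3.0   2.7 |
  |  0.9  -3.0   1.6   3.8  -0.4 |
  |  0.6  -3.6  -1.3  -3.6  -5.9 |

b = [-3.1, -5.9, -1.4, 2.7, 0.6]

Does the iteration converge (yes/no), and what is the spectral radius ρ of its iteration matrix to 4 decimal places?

Write A = D+L+U with D = diag(7.9, 4.5, -6.1, 3.8, -5.9).
Jacobi T = -D⁻¹(L+U): T[1,2] = -(1.6)/(4.5) = -0.3556; T[1,1] = 0.
  T[0,:] = [+0.0000  -0.1772  -0.3924  -0.4557  -0.5063]
  T[1,:] = [+0.0667  +0.0000  -0.3556  +0.7111  -0.4222]
  T[2,:] = [-0.5082  +0.0984  +0.0000  -0.4918  +0.4426]
  T[3,:] = [-0.2368  +0.7895  -0.4211  +0.0000  +0.1053]
  T[4,:] = [+0.1017  -0.6102  -0.2203  -0.6102  +0.0000]
eigenvalue magnitudes: 1.1564, 0.8356, 0.6144, 0.4197, 0.4197.
ρ(T) = max|λ| = 1.1564; 1.1564 > 1: divergent.

no, ρ = 1.1564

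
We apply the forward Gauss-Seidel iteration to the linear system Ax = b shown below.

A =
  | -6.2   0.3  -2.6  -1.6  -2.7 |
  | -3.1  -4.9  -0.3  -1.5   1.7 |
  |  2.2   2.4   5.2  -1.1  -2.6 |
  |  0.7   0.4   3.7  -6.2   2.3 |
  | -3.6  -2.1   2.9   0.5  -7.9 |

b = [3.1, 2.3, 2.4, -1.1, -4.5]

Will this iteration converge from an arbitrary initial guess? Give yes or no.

Write A = D+L+U with D = diag(-6.2, -4.9, 5.2, -6.2, -7.9).
GS T = -(D+L)⁻¹U: row 0 first, T[0,2] = -(-2.6)/(-6.2) = -0.4194; later rows by forward substitution.
  T[0,:] = [+0.0000, +0.0484, -0.4194, -0.2581, -0.4355]
  T[1,:] = [+0.0000, -0.0306, +0.2041, -0.1429, +0.6224]
  T[2,:] = [+0.0000, -0.0063, +0.0832, +0.3867, +0.3970]
  T[3,:] = [+0.0000, -0.0003, +0.0155, +0.1924, +0.5989]
  T[4,:] = [+0.0000, -0.0163, +0.1684, +0.3097, +0.2166]
|eigenvalues of T|: 0.7508, 0.1717, 0.1717, 0.0048, 0.0000.
spectral radius ρ = 0.7508; 0.7508 < 1: convergent.

yes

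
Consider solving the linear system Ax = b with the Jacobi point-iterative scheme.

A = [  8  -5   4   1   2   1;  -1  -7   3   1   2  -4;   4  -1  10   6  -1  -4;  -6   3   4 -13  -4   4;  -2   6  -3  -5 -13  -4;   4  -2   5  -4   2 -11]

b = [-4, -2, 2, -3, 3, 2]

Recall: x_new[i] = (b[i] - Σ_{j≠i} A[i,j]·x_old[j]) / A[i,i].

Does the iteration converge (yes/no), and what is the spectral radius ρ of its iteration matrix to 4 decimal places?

no, ρ = 1.1623

Write A = D+L+U with D = diag(8, -7, 10, -13, -13, -11).
Jacobi: T = -D⁻¹(L+U), T[0,3] = -(1)/(8) = -0.1250; T[0,0] = 0.
  T[0,:] = [+0.0000, +0.6250, -0.5000, -0.1250, -0.2500, -0.1250]
  T[1,:] = [-0.1429, +0.0000, +0.4286, +0.1429, +0.2857, -0.5714]
  T[2,:] = [-0.4000, +0.1000, +0.0000, -0.6000, +0.1000, +0.4000]
  T[3,:] = [-0.4615, +0.2308, +0.3077, +0.0000, -0.3077, +0.3077]
  T[4,:] = [-0.1538, +0.4615, -0.2308, -0.3846, +0.0000, -0.3077]
  T[5,:] = [+0.3636, -0.1818, +0.4545, -0.3636, +0.1818, +0.0000]
moduli |λ_i(T)| = 1.1623, 0.8351, 0.8351, 0.3430, 0.3430, 0.1777.
ρ(T) = max|λ| = 1.1623; 1.1623 > 1, so it fails to converge.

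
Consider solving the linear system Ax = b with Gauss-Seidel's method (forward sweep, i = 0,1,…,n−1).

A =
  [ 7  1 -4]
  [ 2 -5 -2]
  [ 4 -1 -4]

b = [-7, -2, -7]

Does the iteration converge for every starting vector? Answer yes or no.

yes

Let D = diag(7, -5, -4); L, U the strict triangles.
GS T = -(D+L)⁻¹U: row 0 first, T[0,1] = -(1)/(7) = -0.1429; later rows by forward substitution.
  T[0,:] = [+0.0000, -0.1429, +0.5714]
  T[1,:] = [+0.0000, -0.0571, -0.1714]
  T[2,:] = [+0.0000, -0.1286, +0.6143]
moduli |λ_i(T)| = 0.6456, 0.0885, 0.0000.
ρ(T) = max|λ| = 0.6456; 0.6456 < 1, so it converges for any x₀.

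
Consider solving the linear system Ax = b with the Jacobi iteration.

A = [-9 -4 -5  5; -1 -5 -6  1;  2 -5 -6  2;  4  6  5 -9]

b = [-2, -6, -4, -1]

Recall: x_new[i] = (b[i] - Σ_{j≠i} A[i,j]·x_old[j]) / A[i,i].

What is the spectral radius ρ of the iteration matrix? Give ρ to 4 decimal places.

A = D + L + U where D = diag(-9, -5, -6, -9).
Jacobi T = -D⁻¹(L+U): T[0,3] = -(5)/(-9) = +0.5556; T[0,0] = 0.
  T[0,:] = [+0.0000 -0.4444 -0.5556 +0.5556]
  T[1,:] = [-0.2000 +0.0000 -1.2000 +0.2000]
  T[2,:] = [+0.3333 -0.8333 +0.0000 +0.3333]
  T[3,:] = [+0.4444 +0.6667 +0.5556 +0.0000]
|eigenvalues of T|: 1.2766, 0.8944, 0.6578, 0.2756.
ρ = 1.2766; 1.2766 > 1: divergent.

1.2766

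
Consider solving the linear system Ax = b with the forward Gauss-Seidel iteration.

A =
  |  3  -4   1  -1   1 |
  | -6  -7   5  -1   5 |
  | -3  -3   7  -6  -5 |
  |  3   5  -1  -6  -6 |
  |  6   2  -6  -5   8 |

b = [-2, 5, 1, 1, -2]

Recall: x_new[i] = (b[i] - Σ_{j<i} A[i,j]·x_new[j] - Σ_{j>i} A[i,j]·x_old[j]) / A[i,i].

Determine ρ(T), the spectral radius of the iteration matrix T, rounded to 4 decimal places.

Write A = D+L+U with D = diag(3, -7, 7, -6, 8).
GS T = -(D+L)⁻¹U: row 0 first, T[0,4] = -(1)/(3) = -0.3333; later rows by forward substitution.
  T[0,:] = [+0.0000, +1.3333, -0.3333, +0.3333, -0.3333]
  T[1,:] = [+0.0000, -1.1429, +1.0000, -0.4286, +1.0000]
  T[2,:] = [+0.0000, +0.0816, +0.2857, +0.8163, +1.0000]
  T[3,:] = [+0.0000, -0.2993, +0.6190, -0.3265, -0.5000]
  T[4,:] = [+0.0000, -0.8401, +0.6012, +0.2653, +0.4375]
moduli |λ_i(T)| = 1.5938, 0.8552, 0.6702, 0.6702, 0.0000.
ρ = 1.5938; 1.5938 > 1 ⇒ diverges.

1.5938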